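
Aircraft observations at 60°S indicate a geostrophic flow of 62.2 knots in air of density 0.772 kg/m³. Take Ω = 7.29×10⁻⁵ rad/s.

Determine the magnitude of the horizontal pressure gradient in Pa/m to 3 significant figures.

3.12×10⁻³ Pa/m

Coriolis parameter at 60°S:
f = 2Ω sin φ = 2 × 7.29×10⁻⁵ × sin 60° = 1.26×10⁻⁴ s⁻¹
Wind speed in SI: 62.2 knots = 32.0 m/s
Geostrophic balance rearranged: |∂P/∂n| = f ρ V_g
|∂P/∂n| = 1.26×10⁻⁴ × 0.772 × 32.0 = 3.12×10⁻³ Pa/m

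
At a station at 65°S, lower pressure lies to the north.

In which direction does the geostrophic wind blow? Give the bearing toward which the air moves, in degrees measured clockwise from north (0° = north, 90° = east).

270°

The pressure-gradient force points toward the north (bearing 000°).
Geostrophic balance: in the Southern Hemisphere the Coriolis force deflects motion to the left, so the geostrophic wind blows 90° to the left of the pressure-gradient force (low pressure on the right).
Rotating 000° by 90° counterclockwise gives 270° — the wind blows toward the west.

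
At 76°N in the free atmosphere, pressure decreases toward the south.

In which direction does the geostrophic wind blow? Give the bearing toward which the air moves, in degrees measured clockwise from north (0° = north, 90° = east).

The pressure-gradient force points toward the south (bearing 180°).
Geostrophic balance: in the Northern Hemisphere the Coriolis force deflects motion to the right, so the geostrophic wind blows 90° to the right of the pressure-gradient force (low pressure on the left).
Rotating 180° by 90° clockwise gives 270° — the wind blows toward the west.

270°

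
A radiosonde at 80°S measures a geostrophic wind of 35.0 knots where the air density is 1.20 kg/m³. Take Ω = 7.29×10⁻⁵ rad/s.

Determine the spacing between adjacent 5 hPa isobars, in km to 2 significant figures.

Coriolis parameter at 80°S:
f = 2Ω sin φ = 2 × 7.29×10⁻⁵ × sin 80° = 1.44×10⁻⁴ s⁻¹
Wind speed in SI: 35.0 knots = 18.0 m/s
Geostrophic balance rearranged: |∂P/∂n| = f ρ V_g
|∂P/∂n| = 1.44×10⁻⁴ × 1.20 × 18.0 = 3.10×10⁻³ Pa/m
Isobar spacing: Δn = ΔP/|∂P/∂n| = 500 Pa / 3.10×10⁻³ Pa/m = 161166 m ≈ 160 km

160 km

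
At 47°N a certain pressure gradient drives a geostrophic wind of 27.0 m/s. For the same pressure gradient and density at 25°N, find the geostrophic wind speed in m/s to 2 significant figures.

47 m/s

With the same pressure gradient and density, V_g ∝ 1/f ∝ 1/sin φ.
V₂ = V₁ · sin φ₁ / sin φ₂ = 27.0 × sin 47° / sin 25°
V₂ = 27.0 × 0.7314/0.4226 = 47 m/s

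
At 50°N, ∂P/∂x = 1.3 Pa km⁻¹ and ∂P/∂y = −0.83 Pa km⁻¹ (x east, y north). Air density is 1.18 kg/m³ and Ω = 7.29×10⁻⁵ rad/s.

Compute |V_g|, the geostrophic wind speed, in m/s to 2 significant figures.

12 m/s

Coriolis parameter at 50°N:
f = 2Ω sin φ = 2 × 7.29×10⁻⁵ × sin 50° = 1.12×10⁻⁴ s⁻¹
Component geostrophic relations (x east, y north):
u_g = −(1/(fρ)) ∂P/∂y,  v_g = (1/(fρ)) ∂P/∂x
u_g = −(−0.83×10⁻³)/(1.12×10⁻⁴ × 1.18) = 6.30 m/s;  v_g = (1.3×10⁻³)/(1.12×10⁻⁴ × 1.18) = 9.86 m/s
|V_g| = √(u_g² + v_g²) = 11.7 m/s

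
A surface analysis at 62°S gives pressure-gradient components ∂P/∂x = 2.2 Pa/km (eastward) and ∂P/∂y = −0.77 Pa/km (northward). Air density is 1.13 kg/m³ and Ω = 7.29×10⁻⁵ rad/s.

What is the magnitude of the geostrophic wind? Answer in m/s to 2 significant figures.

16 m/s

Coriolis parameter at 62°S:
f = 2Ω sin φ = 2 × 7.29×10⁻⁵ × sin 62° = 1.29×10⁻⁴ s⁻¹
In the Southern Hemisphere f is negative: f = −1.29×10⁻⁴ s⁻¹.
Component geostrophic relations (x east, y north):
u_g = −(1/(fρ)) ∂P/∂y,  v_g = (1/(fρ)) ∂P/∂x
u_g = −(−0.77×10⁻³)/(−1.29×10⁻⁴ × 1.13) = −5.29 m/s;  v_g = (2.2×10⁻³)/(−1.29×10⁻⁴ × 1.13) = −15.1 m/s
|V_g| = √(u_g² + v_g²) = 16.0 m/s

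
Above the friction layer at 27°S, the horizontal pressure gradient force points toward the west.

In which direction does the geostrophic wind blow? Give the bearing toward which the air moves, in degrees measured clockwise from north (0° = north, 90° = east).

The pressure-gradient force points toward the west (bearing 270°).
Geostrophic balance: in the Southern Hemisphere the Coriolis force deflects motion to the left, so the geostrophic wind blows 90° to the left of the pressure-gradient force (low pressure on the right).
Rotating 270° by 90° counterclockwise gives 180° — the wind blows toward the south.

180°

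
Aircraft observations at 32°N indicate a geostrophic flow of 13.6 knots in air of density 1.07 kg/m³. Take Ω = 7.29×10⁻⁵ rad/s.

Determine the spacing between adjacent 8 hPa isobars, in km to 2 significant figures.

Coriolis parameter at 32°N:
f = 2Ω sin φ = 2 × 7.29×10⁻⁵ × sin 32° = 7.73×10⁻⁵ s⁻¹
Wind speed in SI: 13.6 knots = 7.00 m/s
Geostrophic balance rearranged: |∂P/∂n| = f ρ V_g
|∂P/∂n| = 7.73×10⁻⁵ × 1.07 × 7.00 = 5.78×10⁻⁴ Pa/m
Isobar spacing: Δn = ΔP/|∂P/∂n| = 800 Pa / 5.78×10⁻⁴ Pa/m = 1383127 m ≈ 1400 km

1400 km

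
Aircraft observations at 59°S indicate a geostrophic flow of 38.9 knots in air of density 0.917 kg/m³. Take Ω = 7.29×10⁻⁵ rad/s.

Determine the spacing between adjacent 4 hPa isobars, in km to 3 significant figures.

174 km

Coriolis parameter at 59°S:
f = 2Ω sin φ = 2 × 7.29×10⁻⁵ × sin 59° = 1.25×10⁻⁴ s⁻¹
Wind speed in SI: 38.9 knots = 20.0 m/s
Geostrophic balance rearranged: |∂P/∂n| = f ρ V_g
|∂P/∂n| = 1.25×10⁻⁴ × 0.917 × 20.0 = 2.29×10⁻³ Pa/m
Isobar spacing: Δn = ΔP/|∂P/∂n| = 400 Pa / 2.29×10⁻³ Pa/m = 174413 m ≈ 174 km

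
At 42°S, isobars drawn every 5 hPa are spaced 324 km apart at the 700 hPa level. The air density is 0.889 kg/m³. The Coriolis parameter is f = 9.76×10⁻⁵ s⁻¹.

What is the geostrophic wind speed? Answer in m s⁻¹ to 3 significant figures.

17.8 m s⁻¹

Pressure gradient: |∂P/∂n| = 500 Pa / 324000 m = 1.54×10⁻³ Pa/m
Geostrophic balance (pressure-gradient force = Coriolis force):
V_g = (1/(fρ)) |∂P/∂n| = 1.54×10⁻³ / (9.76×10⁻⁵ × 0.889) = 17.8 m/s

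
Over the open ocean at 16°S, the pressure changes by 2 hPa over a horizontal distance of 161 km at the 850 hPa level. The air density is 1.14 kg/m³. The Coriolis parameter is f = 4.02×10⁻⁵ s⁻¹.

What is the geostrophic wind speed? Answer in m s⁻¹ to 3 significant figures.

Pressure gradient: |∂P/∂n| = 200 Pa / 161000 m = 1.24×10⁻³ Pa/m
Geostrophic balance (pressure-gradient force = Coriolis force):
V_g = (1/(fρ)) |∂P/∂n| = 1.24×10⁻³ / (4.02×10⁻⁵ × 1.14) = 27.1 m/s

27.1 m s⁻¹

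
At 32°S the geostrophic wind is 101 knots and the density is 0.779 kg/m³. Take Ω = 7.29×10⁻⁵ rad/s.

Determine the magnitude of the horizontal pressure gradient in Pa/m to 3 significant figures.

3.13×10⁻³ Pa/m

Coriolis parameter at 32°S:
f = 2Ω sin φ = 2 × 7.29×10⁻⁵ × sin 32° = 7.73×10⁻⁵ s⁻¹
Wind speed in SI: 101 knots = 52.0 m/s
Geostrophic balance rearranged: |∂P/∂n| = f ρ V_g
|∂P/∂n| = 7.73×10⁻⁵ × 0.779 × 52.0 = 3.13×10⁻³ Pa/m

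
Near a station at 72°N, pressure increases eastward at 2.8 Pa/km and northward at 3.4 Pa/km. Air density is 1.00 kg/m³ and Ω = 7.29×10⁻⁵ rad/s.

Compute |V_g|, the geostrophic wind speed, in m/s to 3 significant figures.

Coriolis parameter at 72°N:
f = 2Ω sin φ = 2 × 7.29×10⁻⁵ × sin 72° = 1.39×10⁻⁴ s⁻¹
Component geostrophic relations (x east, y north):
u_g = −(1/(fρ)) ∂P/∂y,  v_g = (1/(fρ)) ∂P/∂x
u_g = −(3.4×10⁻³)/(1.39×10⁻⁴ × 1.00) = −24.5 m/s;  v_g = (2.8×10⁻³)/(1.39×10⁻⁴ × 1.00) = 20.2 m/s
|V_g| = √(u_g² + v_g²) = 31.8 m/s

31.8 m/s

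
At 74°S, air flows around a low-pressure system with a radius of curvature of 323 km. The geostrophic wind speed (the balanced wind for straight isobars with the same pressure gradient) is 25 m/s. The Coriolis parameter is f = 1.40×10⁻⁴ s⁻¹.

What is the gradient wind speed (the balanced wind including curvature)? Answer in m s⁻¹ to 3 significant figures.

Around a low, centrifugal force acts outward with Coriolis, so pressure-gradient force balances both:
(1/ρ)|∂P/∂n| = fV + V²/R  →  V² + fR·V − fR·V_g = 0
With fR = 1.40×10⁻⁴ × 323×10³ m = 45.2 m/s:
V = [−fR + √((fR)² + 4 fR V_g)]/2 = [−45.2 + √(45.2² + 4×45.2×25)]/2 = 17.9 m/s
Subgeostrophic (V < V_g = 25 m/s), as expected around a low.

17.9 m s⁻¹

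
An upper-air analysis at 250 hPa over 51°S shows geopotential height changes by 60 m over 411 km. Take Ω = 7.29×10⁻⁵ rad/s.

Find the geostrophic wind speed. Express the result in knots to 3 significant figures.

24.6 knots

Coriolis parameter at 51°S:
f = 2Ω sin φ = 2 × 7.29×10⁻⁵ × sin 51° = 1.13×10⁻⁴ s⁻¹
Height gradient: |∂Z/∂n| = 60 m / 411000 m = 1.46×10⁻⁴
On a pressure surface, geostrophic balance gives V_g = (g/f)|∂Z/∂n|:
V_g = 9.81 × 1.46×10⁻⁴ / 1.13×10⁻⁴ = 12.6 m/s
Converting: 12.6 m/s × 1.944 = 24.6 knots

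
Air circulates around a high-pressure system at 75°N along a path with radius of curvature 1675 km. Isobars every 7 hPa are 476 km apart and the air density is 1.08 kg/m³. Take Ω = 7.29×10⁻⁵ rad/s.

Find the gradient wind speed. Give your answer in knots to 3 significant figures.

19.6 knots

Coriolis parameter at 75°N:
f = 2Ω sin φ = 2 × 7.29×10⁻⁵ × sin 75° = 1.41×10⁻⁴ s⁻¹
Pressure gradient: |∂P/∂n| = 700 Pa / 476000 m = 1.47×10⁻³ Pa/m
Geostrophic speed: V_g = |∂P/∂n|/(fρ) = 1.47×10⁻³/(1.41×10⁻⁴ × 1.08) = 9.67 m/s
Around a high, pressure-gradient force acts outward with centrifugal, so Coriolis balances both:
fV = (1/ρ)|∂P/∂n| + V²/R  →  V² − fR·V + fR·V_g = 0
With fR = 1.41×10⁻⁴ × 1675×10³ m = 236 m/s:
V = [fR − √((fR)² − 4 fR V_g)]/2 = [236 − √(236² − 4×236×9.67)]/2 = 10.1 m/s
Supergeostrophic (V > V_g = 9.67 m/s), as expected around a high.
Converting: 10.1 m/s × 1.944 = 19.6 knots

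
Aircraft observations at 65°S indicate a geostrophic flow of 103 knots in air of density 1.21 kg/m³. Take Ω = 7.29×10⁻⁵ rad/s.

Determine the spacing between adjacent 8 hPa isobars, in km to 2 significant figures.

Coriolis parameter at 65°S:
f = 2Ω sin φ = 2 × 7.29×10⁻⁵ × sin 65° = 1.32×10⁻⁴ s⁻¹
Wind speed in SI: 103 knots = 53.0 m/s
Geostrophic balance rearranged: |∂P/∂n| = f ρ V_g
|∂P/∂n| = 1.32×10⁻⁴ × 1.21 × 53.0 = 8.47×10⁻³ Pa/m
Isobar spacing: Δn = ΔP/|∂P/∂n| = 800 Pa / 8.47×10⁻³ Pa/m = 94427 m ≈ 94 km

94 km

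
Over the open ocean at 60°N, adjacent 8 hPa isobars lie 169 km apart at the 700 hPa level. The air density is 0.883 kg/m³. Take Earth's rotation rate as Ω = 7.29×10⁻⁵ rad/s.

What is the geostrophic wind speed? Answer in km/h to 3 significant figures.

153 km/h

Coriolis parameter at 60°N:
f = 2Ω sin φ = 2 × 7.29×10⁻⁵ × sin 60° = 1.26×10⁻⁴ s⁻¹
Pressure gradient: |∂P/∂n| = 800 Pa / 169000 m = 4.73×10⁻³ Pa/m
Geostrophic balance (pressure-gradient force = Coriolis force):
V_g = (1/(fρ)) |∂P/∂n| = 4.73×10⁻³ / (1.26×10⁻⁴ × 0.883) = 42.5 m/s
Converting: 42.5 m/s × 3.6 = 153 km/h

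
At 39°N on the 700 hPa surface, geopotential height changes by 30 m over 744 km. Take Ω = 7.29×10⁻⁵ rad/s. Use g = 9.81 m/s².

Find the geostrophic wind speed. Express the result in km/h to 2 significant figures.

Coriolis parameter at 39°N:
f = 2Ω sin φ = 2 × 7.29×10⁻⁵ × sin 39° = 9.18×10⁻⁵ s⁻¹
Height gradient: |∂Z/∂n| = 30 m / 744000 m = 4.03×10⁻⁵
On a pressure surface, geostrophic balance gives V_g = (g/f)|∂Z/∂n|:
V_g = 9.81 × 4.03×10⁻⁵ / 9.18×10⁻⁵ = 4.31 m/s
Converting: 4.31 m/s × 3.6 = 16 km/h

16 km/h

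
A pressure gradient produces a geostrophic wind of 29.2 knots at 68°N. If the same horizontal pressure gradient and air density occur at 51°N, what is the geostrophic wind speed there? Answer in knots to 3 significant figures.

With the same pressure gradient and density, V_g ∝ 1/f ∝ 1/sin φ.
V₂ = V₁ · sin φ₁ / sin φ₂ = 29.2 × sin 68° / sin 51°
V₂ = 29.2 × 0.9272/0.7771 = 34.8 knots

34.8 knots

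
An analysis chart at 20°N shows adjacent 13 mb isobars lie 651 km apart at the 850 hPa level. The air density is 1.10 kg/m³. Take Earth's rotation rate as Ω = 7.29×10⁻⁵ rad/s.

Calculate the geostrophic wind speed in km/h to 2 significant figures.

Coriolis parameter at 20°N:
f = 2Ω sin φ = 2 × 7.29×10⁻⁵ × sin 20° = 4.99×10⁻⁵ s⁻¹
Pressure gradient: |∂P/∂n| = 1300 Pa / 651000 m = 2.00×10⁻³ Pa/m
Geostrophic balance (pressure-gradient force = Coriolis force):
V_g = (1/(fρ)) |∂P/∂n| = 2.00×10⁻³ / (4.99×10⁻⁵ × 1.10) = 36.4 m/s
Converting: 36.4 m/s × 3.6 = 130 km/h

130 km/h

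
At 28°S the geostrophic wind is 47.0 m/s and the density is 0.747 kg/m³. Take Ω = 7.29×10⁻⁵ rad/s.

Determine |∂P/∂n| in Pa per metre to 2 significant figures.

Coriolis parameter at 28°S:
f = 2Ω sin φ = 2 × 7.29×10⁻⁵ × sin 28° = 6.84×10⁻⁵ s⁻¹
Geostrophic balance rearranged: |∂P/∂n| = f ρ V_g
|∂P/∂n| = 6.84×10⁻⁵ × 0.747 × 47.0 = 2.40×10⁻³ Pa/m

2.4×10⁻³ Pa/m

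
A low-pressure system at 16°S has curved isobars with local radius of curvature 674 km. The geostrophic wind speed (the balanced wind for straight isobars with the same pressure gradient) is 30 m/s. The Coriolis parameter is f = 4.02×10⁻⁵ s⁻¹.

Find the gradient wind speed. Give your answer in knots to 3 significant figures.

Around a low, centrifugal force acts outward with Coriolis, so pressure-gradient force balances both:
(1/ρ)|∂P/∂n| = fV + V²/R  →  V² + fR·V − fR·V_g = 0
With fR = 4.02×10⁻⁵ × 674×10³ m = 27.1 m/s:
V = [−fR + √((fR)² + 4 fR V_g)]/2 = [−27.1 + √(27.1² + 4×27.1×30)]/2 = 18 m/s
Subgeostrophic (V < V_g = 30 m/s), as expected around a low.
Converting: 18 m/s × 1.944 = 35.0 knots

35.0 knots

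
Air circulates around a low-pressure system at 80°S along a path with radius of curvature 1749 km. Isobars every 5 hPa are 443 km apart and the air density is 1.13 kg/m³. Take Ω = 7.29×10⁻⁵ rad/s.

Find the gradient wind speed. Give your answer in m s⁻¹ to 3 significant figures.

Coriolis parameter at 80°S:
f = 2Ω sin φ = 2 × 7.29×10⁻⁵ × sin 80° = 1.44×10⁻⁴ s⁻¹
Pressure gradient: |∂P/∂n| = 500 Pa / 443000 m = 1.13×10⁻³ Pa/m
Geostrophic speed: V_g = |∂P/∂n|/(fρ) = 1.13×10⁻³/(1.44×10⁻⁴ × 1.13) = 6.96 m/s
Around a low, centrifugal force acts outward with Coriolis, so pressure-gradient force balances both:
(1/ρ)|∂P/∂n| = fV + V²/R  →  V² + fR·V − fR·V_g = 0
With fR = 1.44×10⁻⁴ × 1749×10³ m = 251 m/s:
V = [−fR + √((fR)² + 4 fR V_g)]/2 = [−251 + √(251² + 4×251×6.96)]/2 = 6.77 m/s
Subgeostrophic (V < V_g = 6.96 m/s), as expected around a low.

6.77 m s⁻¹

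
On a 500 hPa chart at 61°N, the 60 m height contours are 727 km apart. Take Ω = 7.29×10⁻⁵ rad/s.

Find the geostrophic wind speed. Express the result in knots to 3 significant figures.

Coriolis parameter at 61°N:
f = 2Ω sin φ = 2 × 7.29×10⁻⁵ × sin 61° = 1.28×10⁻⁴ s⁻¹
Height gradient: |∂Z/∂n| = 60 m / 727000 m = 8.25×10⁻⁵
On a pressure surface, geostrophic balance gives V_g = (g/f)|∂Z/∂n|:
V_g = 9.81 × 8.25×10⁻⁵ / 1.28×10⁻⁴ = 6.35 m/s
Converting: 6.35 m/s × 1.944 = 12.3 knots

12.3 knots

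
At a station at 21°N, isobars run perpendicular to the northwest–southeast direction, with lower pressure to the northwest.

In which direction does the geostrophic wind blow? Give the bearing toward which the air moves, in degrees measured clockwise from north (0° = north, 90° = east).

The pressure-gradient force points toward the northwest (bearing 315°).
Geostrophic balance: in the Northern Hemisphere the Coriolis force deflects motion to the right, so the geostrophic wind blows 90° to the right of the pressure-gradient force (low pressure on the left).
Rotating 315° by 90° clockwise gives 045° — the wind blows toward the northeast.

045°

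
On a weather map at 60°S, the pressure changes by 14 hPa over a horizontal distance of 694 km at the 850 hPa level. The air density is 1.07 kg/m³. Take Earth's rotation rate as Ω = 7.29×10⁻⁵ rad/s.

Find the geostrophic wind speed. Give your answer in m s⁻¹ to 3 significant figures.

Coriolis parameter at 60°S:
f = 2Ω sin φ = 2 × 7.29×10⁻⁵ × sin 60° = 1.26×10⁻⁴ s⁻¹
Pressure gradient: |∂P/∂n| = 1400 Pa / 694000 m = 2.02×10⁻³ Pa/m
Geostrophic balance (pressure-gradient force = Coriolis force):
V_g = (1/(fρ)) |∂P/∂n| = 2.02×10⁻³ / (1.26×10⁻⁴ × 1.07) = 14.9 m/s

14.9 m s⁻¹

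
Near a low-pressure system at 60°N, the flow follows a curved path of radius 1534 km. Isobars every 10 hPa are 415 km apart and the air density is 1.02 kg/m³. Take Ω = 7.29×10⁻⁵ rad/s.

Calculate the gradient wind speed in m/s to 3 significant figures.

17.2 m/s

Coriolis parameter at 60°N:
f = 2Ω sin φ = 2 × 7.29×10⁻⁵ × sin 60° = 1.26×10⁻⁴ s⁻¹
Pressure gradient: |∂P/∂n| = 1000 Pa / 415000 m = 2.41×10⁻³ Pa/m
Geostrophic speed: V_g = |∂P/∂n|/(fρ) = 2.41×10⁻³/(1.26×10⁻⁴ × 1.02) = 18.7 m/s
Around a low, centrifugal force acts outward with Coriolis, so pressure-gradient force balances both:
(1/ρ)|∂P/∂n| = fV + V²/R  →  V² + fR·V − fR·V_g = 0
With fR = 1.26×10⁻⁴ × 1534×10³ m = 194 m/s:
V = [−fR + √((fR)² + 4 fR V_g)]/2 = [−194 + √(194² + 4×194×18.7)]/2 = 17.2 m/s
Subgeostrophic (V < V_g = 18.7 m/s), as expected around a low.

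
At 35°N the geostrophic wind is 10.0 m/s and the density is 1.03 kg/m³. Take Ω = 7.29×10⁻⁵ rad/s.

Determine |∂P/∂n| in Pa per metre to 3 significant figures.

Coriolis parameter at 35°N:
f = 2Ω sin φ = 2 × 7.29×10⁻⁵ × sin 35° = 8.36×10⁻⁵ s⁻¹
Geostrophic balance rearranged: |∂P/∂n| = f ρ V_g
|∂P/∂n| = 8.36×10⁻⁵ × 1.03 × 10.0 = 8.61×10⁻⁴ Pa/m

8.61×10⁻⁴ Pa/m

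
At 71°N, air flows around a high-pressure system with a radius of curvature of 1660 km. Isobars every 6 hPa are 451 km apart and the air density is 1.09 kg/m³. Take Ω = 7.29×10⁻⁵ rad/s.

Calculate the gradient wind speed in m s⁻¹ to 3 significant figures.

9.23 m s⁻¹

Coriolis parameter at 71°N:
f = 2Ω sin φ = 2 × 7.29×10⁻⁵ × sin 71° = 1.38×10⁻⁴ s⁻¹
Pressure gradient: |∂P/∂n| = 600 Pa / 451000 m = 1.33×10⁻³ Pa/m
Geostrophic speed: V_g = |∂P/∂n|/(fρ) = 1.33×10⁻³/(1.38×10⁻⁴ × 1.09) = 8.85 m/s
Around a high, pressure-gradient force acts outward with centrifugal, so Coriolis balances both:
fV = (1/ρ)|∂P/∂n| + V²/R  →  V² − fR·V + fR·V_g = 0
With fR = 1.38×10⁻⁴ × 1660×10³ m = 229 m/s:
V = [fR − √((fR)² − 4 fR V_g)]/2 = [229 − √(229² − 4×229×8.85)]/2 = 9.23 m/s
Supergeostrophic (V > V_g = 8.85 m/s), as expected around a high.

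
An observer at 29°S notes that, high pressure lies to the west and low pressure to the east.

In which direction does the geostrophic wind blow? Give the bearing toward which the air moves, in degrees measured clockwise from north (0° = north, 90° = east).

The pressure-gradient force points toward the east (bearing 090°).
Geostrophic balance: in the Southern Hemisphere the Coriolis force deflects motion to the left, so the geostrophic wind blows 90° to the left of the pressure-gradient force (low pressure on the right).
Rotating 090° by 90° counterclockwise gives 000° — the wind blows toward the north.

000°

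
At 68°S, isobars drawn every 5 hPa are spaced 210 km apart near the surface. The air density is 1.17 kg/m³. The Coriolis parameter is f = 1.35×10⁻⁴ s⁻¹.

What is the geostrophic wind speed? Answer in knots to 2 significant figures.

Pressure gradient: |∂P/∂n| = 500 Pa / 210000 m = 2.38×10⁻³ Pa/m
Geostrophic balance (pressure-gradient force = Coriolis force):
V_g = (1/(fρ)) |∂P/∂n| = 2.38×10⁻³ / (1.35×10⁻⁴ × 1.17) = 15.1 m/s
Converting: 15.1 m/s × 1.944 = 29 knots

29 knots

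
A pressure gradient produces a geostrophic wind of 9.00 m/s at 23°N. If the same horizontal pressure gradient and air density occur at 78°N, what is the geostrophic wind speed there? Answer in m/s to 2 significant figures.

With the same pressure gradient and density, V_g ∝ 1/f ∝ 1/sin φ.
V₂ = V₁ · sin φ₁ / sin φ₂ = 9.00 × sin 23° / sin 78°
V₂ = 9.00 × 0.3907/0.9781 = 3.6 m/s

3.6 m/s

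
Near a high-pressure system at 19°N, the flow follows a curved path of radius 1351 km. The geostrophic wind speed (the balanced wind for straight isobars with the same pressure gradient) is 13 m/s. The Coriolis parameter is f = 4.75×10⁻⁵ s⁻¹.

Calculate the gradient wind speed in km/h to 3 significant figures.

65.2 km/h

Around a high, pressure-gradient force acts outward with centrifugal, so Coriolis balances both:
fV = (1/ρ)|∂P/∂n| + V²/R  →  V² − fR·V + fR·V_g = 0
With fR = 4.75×10⁻⁵ × 1351×10³ m = 64.2 m/s:
V = [fR − √((fR)² − 4 fR V_g)]/2 = [64.2 − √(64.2² − 4×64.2×13)]/2 = 18.1 m/s
Supergeostrophic (V > V_g = 13 m/s), as expected around a high.
Converting: 18.1 m/s × 3.6 = 65.2 km/h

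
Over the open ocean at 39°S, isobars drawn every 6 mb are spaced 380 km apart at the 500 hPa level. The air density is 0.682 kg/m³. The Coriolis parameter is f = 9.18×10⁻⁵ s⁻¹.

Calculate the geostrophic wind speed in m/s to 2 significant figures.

25 m/s

Pressure gradient: |∂P/∂n| = 600 Pa / 380000 m = 1.58×10⁻³ Pa/m
Geostrophic balance (pressure-gradient force = Coriolis force):
V_g = (1/(fρ)) |∂P/∂n| = 1.58×10⁻³ / (9.18×10⁻⁵ × 0.682) = 25.2 m/s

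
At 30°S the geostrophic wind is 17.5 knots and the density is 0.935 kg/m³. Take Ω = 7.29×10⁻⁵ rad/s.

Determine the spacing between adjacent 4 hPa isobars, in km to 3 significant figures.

Coriolis parameter at 30°S:
f = 2Ω sin φ = 2 × 7.29×10⁻⁵ × sin 30° = 7.29×10⁻⁵ s⁻¹
Wind speed in SI: 17.5 knots = 9.00 m/s
Geostrophic balance rearranged: |∂P/∂n| = f ρ V_g
|∂P/∂n| = 7.29×10⁻⁵ × 0.935 × 9.00 = 6.14×10⁻⁴ Pa/m
Isobar spacing: Δn = ΔP/|∂P/∂n| = 400 Pa / 6.14×10⁻⁴ Pa/m = 651846 m ≈ 652 km

652 km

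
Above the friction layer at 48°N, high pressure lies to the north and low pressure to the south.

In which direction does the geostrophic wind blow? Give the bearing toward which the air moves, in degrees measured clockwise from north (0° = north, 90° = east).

The pressure-gradient force points toward the south (bearing 180°).
Geostrophic balance: in the Northern Hemisphere the Coriolis force deflects motion to the right, so the geostrophic wind blows 90° to the right of the pressure-gradient force (low pressure on the left).
Rotating 180° by 90° clockwise gives 270° — the wind blows toward the west.

270°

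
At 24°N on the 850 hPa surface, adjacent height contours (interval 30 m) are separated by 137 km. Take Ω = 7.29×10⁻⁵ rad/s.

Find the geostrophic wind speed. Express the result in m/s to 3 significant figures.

Coriolis parameter at 24°N:
f = 2Ω sin φ = 2 × 7.29×10⁻⁵ × sin 24° = 5.93×10⁻⁵ s⁻¹
Height gradient: |∂Z/∂n| = 30 m / 137000 m = 2.19×10⁻⁴
On a pressure surface, geostrophic balance gives V_g = (g/f)|∂Z/∂n|:
V_g = 9.81 × 2.19×10⁻⁴ / 5.93×10⁻⁵ = 36.2 m/s

36.2 m/s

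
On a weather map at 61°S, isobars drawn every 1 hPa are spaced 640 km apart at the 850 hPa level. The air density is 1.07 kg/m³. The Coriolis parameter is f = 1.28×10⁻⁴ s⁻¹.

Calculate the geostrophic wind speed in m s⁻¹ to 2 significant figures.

1.1 m s⁻¹

Pressure gradient: |∂P/∂n| = 100 Pa / 640000 m = 1.56×10⁻⁴ Pa/m
Geostrophic balance (pressure-gradient force = Coriolis force):
V_g = (1/(fρ)) |∂P/∂n| = 1.56×10⁻⁴ / (1.28×10⁻⁴ × 1.07) = 1.14 m/s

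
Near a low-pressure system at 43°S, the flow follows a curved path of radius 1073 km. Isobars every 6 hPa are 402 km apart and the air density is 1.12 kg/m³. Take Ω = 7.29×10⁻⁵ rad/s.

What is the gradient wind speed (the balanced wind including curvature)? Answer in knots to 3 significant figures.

23.4 knots

Coriolis parameter at 43°S:
f = 2Ω sin φ = 2 × 7.29×10⁻⁵ × sin 43° = 9.94×10⁻⁵ s⁻¹
Pressure gradient: |∂P/∂n| = 600 Pa / 402000 m = 1.49×10⁻³ Pa/m
Geostrophic speed: V_g = |∂P/∂n|/(fρ) = 1.49×10⁻³/(9.94×10⁻⁵ × 1.12) = 13.4 m/s
Around a low, centrifugal force acts outward with Coriolis, so pressure-gradient force balances both:
(1/ρ)|∂P/∂n| = fV + V²/R  →  V² + fR·V − fR·V_g = 0
With fR = 9.94×10⁻⁵ × 1073×10³ m = 107 m/s:
V = [−fR + √((fR)² + 4 fR V_g)]/2 = [−107 + √(107² + 4×107×13.4)]/2 = 12 m/s
Subgeostrophic (V < V_g = 13.4 m/s), as expected around a low.
Converting: 12 m/s × 1.944 = 23.4 knots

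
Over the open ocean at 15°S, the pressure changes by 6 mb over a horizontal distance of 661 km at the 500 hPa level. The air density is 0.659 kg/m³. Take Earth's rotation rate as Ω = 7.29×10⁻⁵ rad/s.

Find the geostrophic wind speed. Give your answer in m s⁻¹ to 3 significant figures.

36.5 m s⁻¹

Coriolis parameter at 15°S:
f = 2Ω sin φ = 2 × 7.29×10⁻⁵ × sin 15° = 3.77×10⁻⁵ s⁻¹
Pressure gradient: |∂P/∂n| = 600 Pa / 661000 m = 9.08×10⁻⁴ Pa/m
Geostrophic balance (pressure-gradient force = Coriolis force):
V_g = (1/(fρ)) |∂P/∂n| = 9.08×10⁻⁴ / (3.77×10⁻⁵ × 0.659) = 36.5 m/s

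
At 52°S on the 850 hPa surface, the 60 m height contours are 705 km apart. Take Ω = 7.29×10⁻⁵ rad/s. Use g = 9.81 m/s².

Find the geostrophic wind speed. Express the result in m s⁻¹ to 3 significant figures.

7.27 m s⁻¹

Coriolis parameter at 52°S:
f = 2Ω sin φ = 2 × 7.29×10⁻⁵ × sin 52° = 1.15×10⁻⁴ s⁻¹
Height gradient: |∂Z/∂n| = 60 m / 705000 m = 8.51×10⁻⁵
On a pressure surface, geostrophic balance gives V_g = (g/f)|∂Z/∂n|:
V_g = 9.81 × 8.51×10⁻⁵ / 1.15×10⁻⁴ = 7.27 m/s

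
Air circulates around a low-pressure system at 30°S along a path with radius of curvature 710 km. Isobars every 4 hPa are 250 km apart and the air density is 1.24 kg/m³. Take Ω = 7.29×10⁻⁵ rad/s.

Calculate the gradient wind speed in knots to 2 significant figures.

27 knots

Coriolis parameter at 30°S:
f = 2Ω sin φ = 2 × 7.29×10⁻⁵ × sin 30° = 7.29×10⁻⁵ s⁻¹
Pressure gradient: |∂P/∂n| = 400 Pa / 250000 m = 1.60×10⁻³ Pa/m
Geostrophic speed: V_g = |∂P/∂n|/(fρ) = 1.60×10⁻³/(7.29×10⁻⁵ × 1.24) = 17.7 m/s
Around a low, centrifugal force acts outward with Coriolis, so pressure-gradient force balances both:
(1/ρ)|∂P/∂n| = fV + V²/R  →  V² + fR·V − fR·V_g = 0
With fR = 7.29×10⁻⁵ × 710×10³ m = 51.8 m/s:
V = [−fR + √((fR)² + 4 fR V_g)]/2 = [−51.8 + √(51.8² + 4×51.8×17.7)]/2 = 13.9 m/s
Subgeostrophic (V < V_g = 17.7 m/s), as expected around a low.
Converting: 13.9 m/s × 1.944 = 27 knots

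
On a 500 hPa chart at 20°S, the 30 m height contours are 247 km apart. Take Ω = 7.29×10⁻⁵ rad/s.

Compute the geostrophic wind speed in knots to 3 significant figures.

46.4 knots

Coriolis parameter at 20°S:
f = 2Ω sin φ = 2 × 7.29×10⁻⁵ × sin 20° = 4.99×10⁻⁵ s⁻¹
Height gradient: |∂Z/∂n| = 30 m / 247000 m = 1.21×10⁻⁴
On a pressure surface, geostrophic balance gives V_g = (g/f)|∂Z/∂n|:
V_g = 9.81 × 1.21×10⁻⁴ / 4.99×10⁻⁵ = 23.9 m/s
Converting: 23.9 m/s × 1.944 = 46.4 knots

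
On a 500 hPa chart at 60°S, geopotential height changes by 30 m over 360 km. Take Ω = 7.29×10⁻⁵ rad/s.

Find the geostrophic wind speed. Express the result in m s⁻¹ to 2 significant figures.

6.5 m s⁻¹

Coriolis parameter at 60°S:
f = 2Ω sin φ = 2 × 7.29×10⁻⁵ × sin 60° = 1.26×10⁻⁴ s⁻¹
Height gradient: |∂Z/∂n| = 30 m / 360000 m = 8.33×10⁻⁵
On a pressure surface, geostrophic balance gives V_g = (g/f)|∂Z/∂n|:
V_g = 9.81 × 8.33×10⁻⁵ / 1.26×10⁻⁴ = 6.47 m/s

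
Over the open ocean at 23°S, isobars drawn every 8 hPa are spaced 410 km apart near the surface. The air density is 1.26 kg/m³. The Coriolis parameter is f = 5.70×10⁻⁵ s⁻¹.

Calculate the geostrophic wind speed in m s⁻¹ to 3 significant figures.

Pressure gradient: |∂P/∂n| = 800 Pa / 410000 m = 1.95×10⁻³ Pa/m
Geostrophic balance (pressure-gradient force = Coriolis force):
V_g = (1/(fρ)) |∂P/∂n| = 1.95×10⁻³ / (5.70×10⁻⁵ × 1.26) = 27.2 m/s

27.2 m s⁻¹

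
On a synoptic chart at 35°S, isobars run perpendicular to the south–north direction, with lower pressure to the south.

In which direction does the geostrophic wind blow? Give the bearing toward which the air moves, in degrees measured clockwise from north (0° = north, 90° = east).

090°

The pressure-gradient force points toward the south (bearing 180°).
Geostrophic balance: in the Southern Hemisphere the Coriolis force deflects motion to the left, so the geostrophic wind blows 90° to the left of the pressure-gradient force (low pressure on the right).
Rotating 180° by 90° counterclockwise gives 090° — the wind blows toward the east.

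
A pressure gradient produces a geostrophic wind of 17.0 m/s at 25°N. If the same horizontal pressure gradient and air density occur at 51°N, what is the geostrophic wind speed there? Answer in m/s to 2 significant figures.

9.2 m/s

With the same pressure gradient and density, V_g ∝ 1/f ∝ 1/sin φ.
V₂ = V₁ · sin φ₁ / sin φ₂ = 17.0 × sin 25° / sin 51°
V₂ = 17.0 × 0.4226/0.7771 = 9.2 m/s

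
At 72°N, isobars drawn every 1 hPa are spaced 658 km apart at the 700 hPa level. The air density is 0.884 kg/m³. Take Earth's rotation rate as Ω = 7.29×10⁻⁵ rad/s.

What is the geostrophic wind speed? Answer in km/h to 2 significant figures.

Coriolis parameter at 72°N:
f = 2Ω sin φ = 2 × 7.29×10⁻⁵ × sin 72° = 1.39×10⁻⁴ s⁻¹
Pressure gradient: |∂P/∂n| = 100 Pa / 658000 m = 1.52×10⁻⁴ Pa/m
Geostrophic balance (pressure-gradient force = Coriolis force):
V_g = (1/(fρ)) |∂P/∂n| = 1.52×10⁻⁴ / (1.39×10⁻⁴ × 0.884) = 1.24 m/s
Converting: 1.24 m/s × 3.6 = 4.5 km/h

4.5 km/h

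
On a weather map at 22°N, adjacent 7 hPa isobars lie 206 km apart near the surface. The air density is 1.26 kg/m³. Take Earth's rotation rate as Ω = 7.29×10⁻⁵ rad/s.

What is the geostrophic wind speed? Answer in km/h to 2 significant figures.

Coriolis parameter at 22°N:
f = 2Ω sin φ = 2 × 7.29×10⁻⁵ × sin 22° = 5.46×10⁻⁵ s⁻¹
Pressure gradient: |∂P/∂n| = 700 Pa / 206000 m = 3.40×10⁻³ Pa/m
Geostrophic balance (pressure-gradient force = Coriolis force):
V_g = (1/(fρ)) |∂P/∂n| = 3.40×10⁻³ / (5.46×10⁻⁵ × 1.26) = 49.4 m/s
Converting: 49.4 m/s × 3.6 = 180 km/h

180 km/h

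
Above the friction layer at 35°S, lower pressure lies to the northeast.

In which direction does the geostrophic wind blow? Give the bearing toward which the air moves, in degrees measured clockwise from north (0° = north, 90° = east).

315°

The pressure-gradient force points toward the northeast (bearing 045°).
Geostrophic balance: in the Southern Hemisphere the Coriolis force deflects motion to the left, so the geostrophic wind blows 90° to the left of the pressure-gradient force (low pressure on the right).
Rotating 045° by 90° counterclockwise gives 315° — the wind blows toward the northwest.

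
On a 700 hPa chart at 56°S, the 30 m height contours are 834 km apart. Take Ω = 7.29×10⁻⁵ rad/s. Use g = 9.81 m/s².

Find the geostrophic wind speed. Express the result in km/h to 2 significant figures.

11 km/h

Coriolis parameter at 56°S:
f = 2Ω sin φ = 2 × 7.29×10⁻⁵ × sin 56° = 1.21×10⁻⁴ s⁻¹
Height gradient: |∂Z/∂n| = 30 m / 834000 m = 3.60×10⁻⁵
On a pressure surface, geostrophic balance gives V_g = (g/f)|∂Z/∂n|:
V_g = 9.81 × 3.60×10⁻⁵ / 1.21×10⁻⁴ = 2.92 m/s
Converting: 2.92 m/s × 3.6 = 11 km/h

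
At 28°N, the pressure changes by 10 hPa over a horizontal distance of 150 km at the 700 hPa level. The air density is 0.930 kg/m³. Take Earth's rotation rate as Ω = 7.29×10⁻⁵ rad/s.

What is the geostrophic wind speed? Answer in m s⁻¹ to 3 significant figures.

Coriolis parameter at 28°N:
f = 2Ω sin φ = 2 × 7.29×10⁻⁵ × sin 28° = 6.84×10⁻⁵ s⁻¹
Pressure gradient: |∂P/∂n| = 1000 Pa / 150000 m = 6.67×10⁻³ Pa/m
Geostrophic balance (pressure-gradient force = Coriolis force):
V_g = (1/(fρ)) |∂P/∂n| = 6.67×10⁻³ / (6.84×10⁻⁵ × 0.930) = 105 m/s

105 m s⁻¹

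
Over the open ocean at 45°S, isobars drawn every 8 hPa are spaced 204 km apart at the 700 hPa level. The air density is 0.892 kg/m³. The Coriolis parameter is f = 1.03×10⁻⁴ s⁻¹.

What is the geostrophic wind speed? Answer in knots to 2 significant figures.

83 knots

Pressure gradient: |∂P/∂n| = 800 Pa / 204000 m = 3.92×10⁻³ Pa/m
Geostrophic balance (pressure-gradient force = Coriolis force):
V_g = (1/(fρ)) |∂P/∂n| = 3.92×10⁻³ / (1.03×10⁻⁴ × 0.892) = 42.7 m/s
Converting: 42.7 m/s × 1.944 = 83 knots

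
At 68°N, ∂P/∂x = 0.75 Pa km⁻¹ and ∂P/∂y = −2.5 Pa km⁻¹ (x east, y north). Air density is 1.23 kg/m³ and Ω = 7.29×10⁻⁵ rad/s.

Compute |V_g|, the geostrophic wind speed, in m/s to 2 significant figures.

16 m/s

Coriolis parameter at 68°N:
f = 2Ω sin φ = 2 × 7.29×10⁻⁵ × sin 68° = 1.35×10⁻⁴ s⁻¹
Component geostrophic relations (x east, y north):
u_g = −(1/(fρ)) ∂P/∂y,  v_g = (1/(fρ)) ∂P/∂x
u_g = −(−2.5×10⁻³)/(1.35×10⁻⁴ × 1.23) = 15.0 m/s;  v_g = (0.75×10⁻³)/(1.35×10⁻⁴ × 1.23) = 4.51 m/s
|V_g| = √(u_g² + v_g²) = 15.7 m/s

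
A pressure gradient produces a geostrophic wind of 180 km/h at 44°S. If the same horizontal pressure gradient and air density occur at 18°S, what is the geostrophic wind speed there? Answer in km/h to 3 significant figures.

With the same pressure gradient and density, V_g ∝ 1/f ∝ 1/sin φ.
V₂ = V₁ · sin φ₁ / sin φ₂ = 180 × sin 44° / sin 18°
V₂ = 180 × 0.6947/0.3090 = 405 km/h

405 km/h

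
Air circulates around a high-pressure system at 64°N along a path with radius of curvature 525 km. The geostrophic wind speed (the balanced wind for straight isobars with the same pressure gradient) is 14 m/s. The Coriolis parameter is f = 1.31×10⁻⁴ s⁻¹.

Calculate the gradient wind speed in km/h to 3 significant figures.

70.4 km/h

Around a high, pressure-gradient force acts outward with centrifugal, so Coriolis balances both:
fV = (1/ρ)|∂P/∂n| + V²/R  →  V² − fR·V + fR·V_g = 0
With fR = 1.31×10⁻⁴ × 525×10³ m = 68.8 m/s:
V = [fR − √((fR)² − 4 fR V_g)]/2 = [68.8 − √(68.8² − 4×68.8×14)]/2 = 19.6 m/s
Supergeostrophic (V > V_g = 14 m/s), as expected around a high.
Converting: 19.6 m/s × 3.6 = 70.4 km/h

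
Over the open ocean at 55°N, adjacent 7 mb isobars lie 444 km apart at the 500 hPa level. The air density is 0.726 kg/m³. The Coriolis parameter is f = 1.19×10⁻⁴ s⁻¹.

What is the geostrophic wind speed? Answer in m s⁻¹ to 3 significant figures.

Pressure gradient: |∂P/∂n| = 700 Pa / 444000 m = 1.58×10⁻³ Pa/m
Geostrophic balance (pressure-gradient force = Coriolis force):
V_g = (1/(fρ)) |∂P/∂n| = 1.58×10⁻³ / (1.19×10⁻⁴ × 0.726) = 18.2 m/s

18.2 m s⁻¹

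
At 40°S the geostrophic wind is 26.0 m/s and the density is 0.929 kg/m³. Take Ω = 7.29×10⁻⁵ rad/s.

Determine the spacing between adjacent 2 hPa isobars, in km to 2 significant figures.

Coriolis parameter at 40°S:
f = 2Ω sin φ = 2 × 7.29×10⁻⁵ × sin 40° = 9.37×10⁻⁵ s⁻¹
Geostrophic balance rearranged: |∂P/∂n| = f ρ V_g
|∂P/∂n| = 9.37×10⁻⁵ × 0.929 × 26.0 = 2.26×10⁻³ Pa/m
Isobar spacing: Δn = ΔP/|∂P/∂n| = 200 Pa / 2.26×10⁻³ Pa/m = 88352 m ≈ 88 km

88 km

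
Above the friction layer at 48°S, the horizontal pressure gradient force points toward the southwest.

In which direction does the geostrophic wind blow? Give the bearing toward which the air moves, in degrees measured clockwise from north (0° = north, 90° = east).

135°

The pressure-gradient force points toward the southwest (bearing 225°).
Geostrophic balance: in the Southern Hemisphere the Coriolis force deflects motion to the left, so the geostrophic wind blows 90° to the left of the pressure-gradient force (low pressure on the right).
Rotating 225° by 90° counterclockwise gives 135° — the wind blows toward the southeast.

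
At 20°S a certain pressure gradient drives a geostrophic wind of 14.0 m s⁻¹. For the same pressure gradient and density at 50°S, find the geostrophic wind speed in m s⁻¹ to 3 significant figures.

With the same pressure gradient and density, V_g ∝ 1/f ∝ 1/sin φ.
V₂ = V₁ · sin φ₁ / sin φ₂ = 14.0 × sin 20° / sin 50°
V₂ = 14.0 × 0.3420/0.7660 = 6.25 m s⁻¹

6.25 m s⁻¹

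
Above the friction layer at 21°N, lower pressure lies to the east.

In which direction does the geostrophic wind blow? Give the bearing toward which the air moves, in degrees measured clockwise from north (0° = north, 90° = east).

180°

The pressure-gradient force points toward the east (bearing 090°).
Geostrophic balance: in the Northern Hemisphere the Coriolis force deflects motion to the right, so the geostrophic wind blows 90° to the right of the pressure-gradient force (low pressure on the left).
Rotating 090° by 90° clockwise gives 180° — the wind blows toward the south.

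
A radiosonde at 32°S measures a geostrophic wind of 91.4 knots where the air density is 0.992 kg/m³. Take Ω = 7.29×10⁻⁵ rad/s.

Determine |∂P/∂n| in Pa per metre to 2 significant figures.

Coriolis parameter at 32°S:
f = 2Ω sin φ = 2 × 7.29×10⁻⁵ × sin 32° = 7.73×10⁻⁵ s⁻¹
Wind speed in SI: 91.4 knots = 47.0 m/s
Geostrophic balance rearranged: |∂P/∂n| = f ρ V_g
|∂P/∂n| = 7.73×10⁻⁵ × 0.992 × 47.0 = 3.60×10⁻³ Pa/m

3.6×10⁻³ Pa/m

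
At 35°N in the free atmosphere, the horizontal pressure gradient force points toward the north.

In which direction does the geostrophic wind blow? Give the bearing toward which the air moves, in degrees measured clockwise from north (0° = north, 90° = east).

090°

The pressure-gradient force points toward the north (bearing 000°).
Geostrophic balance: in the Northern Hemisphere the Coriolis force deflects motion to the right, so the geostrophic wind blows 90° to the right of the pressure-gradient force (low pressure on the left).
Rotating 000° by 90° clockwise gives 090° — the wind blows toward the east.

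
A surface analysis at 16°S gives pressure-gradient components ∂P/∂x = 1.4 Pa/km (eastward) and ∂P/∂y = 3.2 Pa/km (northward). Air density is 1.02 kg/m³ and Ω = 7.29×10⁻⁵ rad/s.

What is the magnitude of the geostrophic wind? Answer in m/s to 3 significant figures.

85.2 m/s

Coriolis parameter at 16°S:
f = 2Ω sin φ = 2 × 7.29×10⁻⁵ × sin 16° = 4.02×10⁻⁵ s⁻¹
In the Southern Hemisphere f is negative: f = −4.02×10⁻⁵ s⁻¹.
Component geostrophic relations (x east, y north):
u_g = −(1/(fρ)) ∂P/∂y,  v_g = (1/(fρ)) ∂P/∂x
u_g = −(3.2×10⁻³)/(−4.02×10⁻⁵ × 1.02) = 78.1 m/s;  v_g = (1.4×10⁻³)/(−4.02×10⁻⁵ × 1.02) = −34.2 m/s
|V_g| = √(u_g² + v_g²) = 85.2 m/s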